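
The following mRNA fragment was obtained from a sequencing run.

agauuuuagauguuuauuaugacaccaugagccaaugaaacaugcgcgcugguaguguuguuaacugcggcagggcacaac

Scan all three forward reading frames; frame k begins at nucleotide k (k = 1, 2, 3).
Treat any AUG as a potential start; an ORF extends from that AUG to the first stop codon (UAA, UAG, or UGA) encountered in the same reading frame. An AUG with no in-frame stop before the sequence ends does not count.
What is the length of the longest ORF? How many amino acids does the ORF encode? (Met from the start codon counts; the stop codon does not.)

6

Frame 1: AGA UUU UAG AUG UUU AUU AUG ACA CCA UGA GCC AAU GAA ACA UGC GCG CUG GUA GUG UUG UUA ACU GCG GCA GGG CAC AAC — AUG at 10, stop UGA at 28 → 21 nt; AUG at 19, stop UGA at 28 → 12 nt.
Frame 2: GAU UUU AGA UGU UUA UUA UGA CAC CAU GAG CCA AUG AAA CAU GCG CGC UGG UAG UGU UGU UAA CUG CGG CAG GGC ACA — AUG at 35, stop UAG at 53 → 21 nt.
Frame 3: AUU UUA GAU GUU UAU UAU GAC ACC AUG AGC CAA UGA AAC AUG CGC GCU GGU AGU GUU GUU AAC UGC GGC AGG GCA CAA — AUG at 27, stop UGA at 36 → 12 nt.
Longest: frame 1, positions 10–30, 21 nt = 7 codons = 6 aa. → 6 amino acids.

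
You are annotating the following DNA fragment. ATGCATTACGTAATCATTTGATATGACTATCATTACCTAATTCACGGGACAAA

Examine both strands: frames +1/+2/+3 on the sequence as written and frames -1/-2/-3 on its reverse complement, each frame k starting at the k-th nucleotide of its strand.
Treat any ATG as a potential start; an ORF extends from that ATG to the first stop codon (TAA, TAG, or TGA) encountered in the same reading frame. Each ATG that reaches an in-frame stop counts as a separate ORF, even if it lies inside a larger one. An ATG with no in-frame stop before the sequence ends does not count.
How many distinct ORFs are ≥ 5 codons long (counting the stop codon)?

Reverse complement (5'→3'): TTTGTCCCGTGAATTAGGTAATGATAGTCATATCAAATGATTACGTAATGCAT
Frame +1: ATG CAT TAC GTA ATC ATT TGA TAT GAC TAT CAT TAC CTA ATT CAC GGG ACA — ATG at 1, stop TGA at 19 → 21 nt.
Frame +2: TGC ATT ACG TAA TCA TTT GAT ATG ACT ATC ATT ACC TAA TTC ACG GGA CAA — ATG at 23, stop TAA at 38 → 18 nt.
Frame +3: GCA TTA CGT AAT CAT TTG ATA TGA CTA TCA TTA CCT AAT TCA CGG GAC AAA — no ATG→stop ORF.
Frame -1: TTT GTC CCG TGA ATT AGG TAA TGA TAG TCA TAT CAA ATG ATT ACG TAA TGC — ATG at 37, stop TAA at 46 → 12 nt.
Frame -2: TTG TCC CGT GAA TTA GGT AAT GAT AGT CAT ATC AAA TGA TTA CGT AAT GCA — no ATG→stop ORF.
Frame -3: TGT CCC GTG AAT TAG GTA ATG ATA GTC ATA TCA AAT GAT TAC GTA ATG CAT — no ATG→stop ORF.
ORFs ≥ 5 codons: frame +1 1–21 (7 codons), frame +2 23–40 (6 codons). Count = 2.

2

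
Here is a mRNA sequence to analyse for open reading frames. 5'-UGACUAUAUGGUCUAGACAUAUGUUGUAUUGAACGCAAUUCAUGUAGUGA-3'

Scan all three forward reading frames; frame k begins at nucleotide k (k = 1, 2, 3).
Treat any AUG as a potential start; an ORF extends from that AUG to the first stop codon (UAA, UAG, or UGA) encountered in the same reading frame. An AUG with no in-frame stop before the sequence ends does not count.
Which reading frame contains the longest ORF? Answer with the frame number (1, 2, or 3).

3

Frame 1: UGA CUA UAU GGU CUA GAC AUA UGU UGU AUU GAA CGC AAU UCA UGU AGU — no AUG→stop ORF.
Frame 2: GAC UAU AUG GUC UAG ACA UAU GUU GUA UUG AAC GCA AUU CAU GUA GUG — AUG at 8, stop UAG at 14 → 9 nt.
Frame 3: ACU AUA UGG UCU AGA CAU AUG UUG UAU UGA ACG CAA UUC AUG UAG UGA — AUG at 21, stop UGA at 30 → 12 nt; AUG at 42, stop UAG at 45 → 6 nt.
Longest ORF is 12 nt in frame 3 (positions 21–32).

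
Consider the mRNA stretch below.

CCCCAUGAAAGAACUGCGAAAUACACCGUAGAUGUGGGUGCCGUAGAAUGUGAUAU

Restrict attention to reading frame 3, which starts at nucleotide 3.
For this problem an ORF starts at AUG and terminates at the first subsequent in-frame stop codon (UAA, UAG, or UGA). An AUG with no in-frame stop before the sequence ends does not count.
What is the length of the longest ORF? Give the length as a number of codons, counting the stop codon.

2

Frame 3: CCA UGA AAG AAC UGC GAA AUA CAC CGU AGA UGU GGG UGC CGU AGA AUG UGA UAU — AUG at 48, stop UGA at 51 → 6 nt.
Longest: frame 3, positions 48–53, 6 nt = 2 codons = 1 aa. → 2 codons.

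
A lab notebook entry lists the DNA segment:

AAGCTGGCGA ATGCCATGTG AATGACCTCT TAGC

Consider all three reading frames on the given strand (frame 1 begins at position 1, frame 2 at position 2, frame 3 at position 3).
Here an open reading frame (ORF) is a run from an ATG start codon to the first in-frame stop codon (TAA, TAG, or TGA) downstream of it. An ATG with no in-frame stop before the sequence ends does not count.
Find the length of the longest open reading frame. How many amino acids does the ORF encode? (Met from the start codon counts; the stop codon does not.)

Frame 1: AAG CTG GCG AAT GCC ATG TGA ATG ACC TCT TAG — ATG at 16, stop TGA at 19 → 6 nt; ATG at 22, stop TAG at 31 → 12 nt.
Frame 2: AGC TGG CGA ATG CCA TGT GAA TGA CCT CTT AGC — ATG at 11, stop TGA at 23 → 15 nt.
Frame 3: GCT GGC GAA TGC CAT GTG AAT GAC CTC TTA — no ATG→stop ORF.
Longest: frame 2, positions 11–25, 15 nt = 5 codons = 4 aa. → 4 amino acids.

4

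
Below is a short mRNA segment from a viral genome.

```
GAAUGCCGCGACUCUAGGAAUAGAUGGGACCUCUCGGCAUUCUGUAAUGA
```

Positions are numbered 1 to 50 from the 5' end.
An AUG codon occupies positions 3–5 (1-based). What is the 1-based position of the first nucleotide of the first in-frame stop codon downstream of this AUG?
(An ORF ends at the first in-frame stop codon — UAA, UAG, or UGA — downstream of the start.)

Codons from position 3: AUG (3–5), CCG (6–8), CGA (9–11), CUC (12–14), UAG (15–17).
UAG is a stop codon; it begins at position 15.

15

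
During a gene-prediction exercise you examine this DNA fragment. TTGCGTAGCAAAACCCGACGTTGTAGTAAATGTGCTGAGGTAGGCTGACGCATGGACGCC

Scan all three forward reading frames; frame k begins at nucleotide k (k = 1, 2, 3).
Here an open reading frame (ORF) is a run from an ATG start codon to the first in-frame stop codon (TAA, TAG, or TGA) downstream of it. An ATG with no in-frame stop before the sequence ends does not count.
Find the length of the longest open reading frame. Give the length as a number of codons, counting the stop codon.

Frame 1: TTG CGT AGC AAA ACC CGA CGT TGT AGT AAA TGT GCT GAG GTA GGC TGA CGC ATG GAC GCC — no ATG→stop ORF.
Frame 2: TGC GTA GCA AAA CCC GAC GTT GTA GTA AAT GTG CTG AGG TAG GCT GAC GCA TGG ACG — no ATG→stop ORF.
Frame 3: GCG TAG CAA AAC CCG ACG TTG TAG TAA ATG TGC TGA GGT AGG CTG ACG CAT GGA CGC — ATG at 30, stop TGA at 36 → 9 nt.
Longest: frame 3, positions 30–38, 9 nt = 3 codons = 2 aa. → 3 codons.

3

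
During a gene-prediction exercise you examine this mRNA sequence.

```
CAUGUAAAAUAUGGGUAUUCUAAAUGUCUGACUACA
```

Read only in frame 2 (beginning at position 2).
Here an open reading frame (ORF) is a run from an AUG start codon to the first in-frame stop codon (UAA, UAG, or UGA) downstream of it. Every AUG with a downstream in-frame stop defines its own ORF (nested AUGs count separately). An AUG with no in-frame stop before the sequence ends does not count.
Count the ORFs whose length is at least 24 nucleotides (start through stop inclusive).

0

Frame 2: AUG UAA AAU AUG GGU AUU CUA AAU GUC UGA CUA — AUG at 2, stop UAA at 5 → 6 nt; AUG at 11, stop UGA at 29 → 21 nt.
No ORF reaches 24 nucleotides. Count = 0.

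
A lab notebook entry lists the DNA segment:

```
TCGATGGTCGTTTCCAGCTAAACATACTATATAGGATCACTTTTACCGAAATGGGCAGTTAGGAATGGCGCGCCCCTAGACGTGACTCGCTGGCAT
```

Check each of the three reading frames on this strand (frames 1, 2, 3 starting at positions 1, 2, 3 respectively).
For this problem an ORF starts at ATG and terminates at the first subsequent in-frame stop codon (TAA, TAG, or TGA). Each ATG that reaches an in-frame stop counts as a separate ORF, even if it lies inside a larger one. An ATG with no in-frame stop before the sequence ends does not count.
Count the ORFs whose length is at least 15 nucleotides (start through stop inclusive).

2

Frame 1: TCG ATG GTC GTT TCC AGC TAA ACA TAC TAT ATA GGA TCA CTT TTA CCG AAA TGG GCA GTT AGG AAT GGC GCG CCC CTA GAC GTG ACT CGC TGG CAT — ATG at 4, stop TAA at 19 → 18 nt.
Frame 2: CGA TGG TCG TTT CCA GCT AAA CAT ACT ATA TAG GAT CAC TTT TAC CGA AAT GGG CAG TTA GGA ATG GCG CGC CCC TAG ACG TGA CTC GCT GGC — ATG at 65, stop TAG at 77 → 15 nt.
Frame 3: GAT GGT CGT TTC CAG CTA AAC ATA CTA TAT AGG ATC ACT TTT ACC GAA ATG GGC AGT TAG GAA TGG CGC GCC CCT AGA CGT GAC TCG CTG GCA — ATG at 51, stop TAG at 60 → 12 nt.
ORFs ≥ 15 nucleotides: frame 1 4–21 (18 nucleotides), frame 2 65–79 (15 nucleotides). Count = 2.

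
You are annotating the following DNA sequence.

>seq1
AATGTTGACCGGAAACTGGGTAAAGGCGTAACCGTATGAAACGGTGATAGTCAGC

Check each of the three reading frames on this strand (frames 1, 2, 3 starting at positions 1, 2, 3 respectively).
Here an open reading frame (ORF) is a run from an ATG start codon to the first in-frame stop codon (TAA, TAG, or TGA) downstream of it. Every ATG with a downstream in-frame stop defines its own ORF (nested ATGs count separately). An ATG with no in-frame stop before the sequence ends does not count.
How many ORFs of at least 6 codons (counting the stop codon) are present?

Frame 1: AAT GTT GAC CGG AAA CTG GGT AAA GGC GTA ACC GTA TGA AAC GGT GAT AGT CAG — no ATG→stop ORF.
Frame 2: ATG TTG ACC GGA AAC TGG GTA AAG GCG TAA CCG TAT GAA ACG GTG ATA GTC AGC — ATG at 2, stop TAA at 29 → 30 nt.
Frame 3: TGT TGA CCG GAA ACT GGG TAA AGG CGT AAC CGT ATG AAA CGG TGA TAG TCA — ATG at 36, stop TGA at 45 → 12 nt.
ORFs ≥ 6 codons: frame 2 2–31 (10 codons). Count = 1.

1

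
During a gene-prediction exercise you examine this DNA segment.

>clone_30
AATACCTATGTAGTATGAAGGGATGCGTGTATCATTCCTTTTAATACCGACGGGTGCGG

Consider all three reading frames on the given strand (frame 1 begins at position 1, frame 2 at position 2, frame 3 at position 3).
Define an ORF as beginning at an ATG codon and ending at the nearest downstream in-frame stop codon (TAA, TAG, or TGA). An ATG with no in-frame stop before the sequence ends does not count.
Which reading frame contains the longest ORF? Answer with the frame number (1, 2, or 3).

Frame 1: AAT ACC TAT GTA GTA TGA AGG GAT GCG TGT ATC ATT CCT TTT AAT ACC GAC GGG TGC — no ATG→stop ORF.
Frame 2: ATA CCT ATG TAG TAT GAA GGG ATG CGT GTA TCA TTC CTT TTA ATA CCG ACG GGT GCG — ATG at 8, stop TAG at 11 → 6 nt.
Frame 3: TAC CTA TGT AGT ATG AAG GGA TGC GTG TAT CAT TCC TTT TAA TAC CGA CGG GTG CGG — ATG at 15, stop TAA at 42 → 30 nt.
Longest ORF is 30 nt in frame 3 (positions 15–44).

3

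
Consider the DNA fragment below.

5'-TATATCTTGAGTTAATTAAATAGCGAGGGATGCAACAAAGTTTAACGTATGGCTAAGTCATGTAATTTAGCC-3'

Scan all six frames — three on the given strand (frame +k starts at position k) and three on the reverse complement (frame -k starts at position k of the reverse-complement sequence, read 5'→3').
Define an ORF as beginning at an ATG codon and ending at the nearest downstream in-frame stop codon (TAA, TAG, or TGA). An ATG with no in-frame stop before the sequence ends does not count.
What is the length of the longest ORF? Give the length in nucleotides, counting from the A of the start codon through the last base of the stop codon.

Reverse complement (5'→3'): GGCTAAATTACATGACTTAGCCATACGTTAAACTTTGTTGCATCCCTCGCTATTTAATTAACTCAAGATATA
Frame +1: TAT ATC TTG AGT TAA TTA AAT AGC GAG GGA TGC AAC AAA GTT TAA CGT ATG GCT AAG TCA TGT AAT TTA GCC — no ATG→stop ORF.
Frame +2: ATA TCT TGA GTT AAT TAA ATA GCG AGG GAT GCA ACA AAG TTT AAC GTA TGG CTA AGT CAT GTA ATT TAG — no ATG→stop ORF.
Frame +3: TAT CTT GAG TTA ATT AAA TAG CGA GGG ATG CAA CAA AGT TTA ACG TAT GGC TAA GTC ATG TAA TTT AGC — ATG at 30, stop TAA at 54 → 27 nt; ATG at 60, stop TAA at 63 → 6 nt.
Frame -1: GGC TAA ATT ACA TGA CTT AGC CAT ACG TTA AAC TTT GTT GCA TCC CTC GCT ATT TAA TTA ACT CAA GAT ATA — no ATG→stop ORF.
Frame -2: GCT AAA TTA CAT GAC TTA GCC ATA CGT TAA ACT TTG TTG CAT CCC TCG CTA TTT AAT TAA CTC AAG ATA — no ATG→stop ORF.
Frame -3: CTA AAT TAC ATG ACT TAG CCA TAC GTT AAA CTT TGT TGC ATC CCT CGC TAT TTA ATT AAC TCA AGA TAT — ATG at 12, stop TAG at 18 → 9 nt.
Longest: frame +3, positions 30–56, 27 nt = 9 codons = 8 aa. → 27 nucleotides.

27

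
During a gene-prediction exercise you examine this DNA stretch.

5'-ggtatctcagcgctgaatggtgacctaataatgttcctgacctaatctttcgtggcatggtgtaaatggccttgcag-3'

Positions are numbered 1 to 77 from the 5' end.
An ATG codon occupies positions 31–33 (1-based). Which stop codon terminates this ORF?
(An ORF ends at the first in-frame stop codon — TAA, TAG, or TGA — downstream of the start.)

Codons from position 31: ATG (31–33), TTC (34–36), CTG (37–39), ACC (40–42), TAA (43–45).
The first in-frame stop codon is TAA.

TAA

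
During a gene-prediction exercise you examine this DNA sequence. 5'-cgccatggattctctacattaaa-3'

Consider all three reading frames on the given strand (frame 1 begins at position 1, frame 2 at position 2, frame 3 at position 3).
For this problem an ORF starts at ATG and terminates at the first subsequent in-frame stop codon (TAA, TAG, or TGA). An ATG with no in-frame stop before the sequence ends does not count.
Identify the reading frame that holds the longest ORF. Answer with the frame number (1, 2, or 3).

Frame 1: CGC CAT GGA TTC TCT ACA TTA — no ATG→stop ORF.
Frame 2: GCC ATG GAT TCT CTA CAT TAA — ATG at 5, stop TAA at 20 → 18 nt.
Frame 3: CCA TGG ATT CTC TAC ATT AAA — no ATG→stop ORF.
Longest ORF is 18 nt in frame 2 (positions 5–22).

2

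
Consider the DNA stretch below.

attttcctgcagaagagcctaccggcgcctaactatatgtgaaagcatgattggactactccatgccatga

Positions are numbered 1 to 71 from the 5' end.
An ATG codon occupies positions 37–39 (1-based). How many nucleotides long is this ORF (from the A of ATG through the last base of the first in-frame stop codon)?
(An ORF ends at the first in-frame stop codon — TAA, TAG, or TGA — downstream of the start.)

6

Codons from position 37: ATG (37–39), TGA (40–42).
TGA is the first in-frame stop; ORF spans 37–42, 6 nucleotides.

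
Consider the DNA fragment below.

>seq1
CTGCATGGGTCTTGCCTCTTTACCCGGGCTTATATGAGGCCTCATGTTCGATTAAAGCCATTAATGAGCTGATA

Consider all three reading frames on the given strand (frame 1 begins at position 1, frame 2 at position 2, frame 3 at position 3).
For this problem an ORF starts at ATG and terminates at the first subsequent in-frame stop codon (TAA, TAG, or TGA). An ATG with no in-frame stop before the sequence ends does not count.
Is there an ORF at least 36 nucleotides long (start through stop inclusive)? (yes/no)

yes

Frame 1: CTG CAT GGG TCT TGC CTC TTT ACC CGG GCT TAT ATG AGG CCT CAT GTT CGA TTA AAG CCA TTA ATG AGC TGA — ATG at 34, stop TGA at 70 → 39 nt; ATG at 64, stop TGA at 70 → 9 nt.
Frame 2: TGC ATG GGT CTT GCC TCT TTA CCC GGG CTT ATA TGA GGC CTC ATG TTC GAT TAA AGC CAT TAA TGA GCT GAT — ATG at 5, stop TGA at 35 → 33 nt; ATG at 44, stop TAA at 53 → 12 nt.
Frame 3: GCA TGG GTC TTG CCT CTT TAC CCG GGC TTA TAT GAG GCC TCA TGT TCG ATT AAA GCC ATT AAT GAG CTG ATA — no ATG→stop ORF.
Frame 1 has an ORF of 39 nucleotides (positions 34–72) ≥ 36, so yes.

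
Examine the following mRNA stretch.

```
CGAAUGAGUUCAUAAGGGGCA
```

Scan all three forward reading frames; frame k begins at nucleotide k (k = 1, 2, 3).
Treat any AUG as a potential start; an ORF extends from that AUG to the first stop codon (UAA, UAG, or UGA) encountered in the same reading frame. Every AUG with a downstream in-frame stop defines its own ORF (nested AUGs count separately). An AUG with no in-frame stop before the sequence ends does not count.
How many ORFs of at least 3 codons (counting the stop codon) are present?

1

Frame 1: CGA AUG AGU UCA UAA GGG GCA — AUG at 4, stop UAA at 13 → 12 nt.
Frame 2: GAA UGA GUU CAU AAG GGG — no AUG→stop ORF.
Frame 3: AAU GAG UUC AUA AGG GGC — no AUG→stop ORF.
ORFs ≥ 3 codons: frame 1 4–15 (4 codons). Count = 1.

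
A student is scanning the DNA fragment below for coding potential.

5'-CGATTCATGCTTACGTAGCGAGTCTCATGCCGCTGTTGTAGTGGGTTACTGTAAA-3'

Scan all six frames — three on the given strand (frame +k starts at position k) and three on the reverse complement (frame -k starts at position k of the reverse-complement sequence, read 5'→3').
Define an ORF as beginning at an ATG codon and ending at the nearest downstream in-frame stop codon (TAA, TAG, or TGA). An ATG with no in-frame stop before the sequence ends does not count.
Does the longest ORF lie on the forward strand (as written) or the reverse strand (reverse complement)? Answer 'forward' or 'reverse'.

Reverse complement (5'→3'): TTTACAGTAACCCACTACAACAGCGGCATGAGACTCGCTACGTAAGCATGAATCG
Frame +1: CGA TTC ATG CTT ACG TAG CGA GTC TCA TGC CGC TGT TGT AGT GGG TTA CTG TAA — ATG at 7, stop TAG at 16 → 12 nt.
Frame +2: GAT TCA TGC TTA CGT AGC GAG TCT CAT GCC GCT GTT GTA GTG GGT TAC TGT AAA — no ATG→stop ORF.
Frame +3: ATT CAT GCT TAC GTA GCG AGT CTC ATG CCG CTG TTG TAG TGG GTT ACT GTA — ATG at 27, stop TAG at 39 → 15 nt.
Frame -1: TTT ACA GTA ACC CAC TAC AAC AGC GGC ATG AGA CTC GCT ACG TAA GCA TGA ATC — ATG at 28, stop TAA at 43 → 18 nt.
Frame -2: TTA CAG TAA CCC ACT ACA ACA GCG GCA TGA GAC TCG CTA CGT AAG CAT GAA TCG — no ATG→stop ORF.
Frame -3: TAC AGT AAC CCA CTA CAA CAG CGG CAT GAG ACT CGC TAC GTA AGC ATG AAT — no ATG→stop ORF.
Forward-strand max 15 nt; reverse-strand max 18 nt. The reverse strand has the longer ORF.

reverse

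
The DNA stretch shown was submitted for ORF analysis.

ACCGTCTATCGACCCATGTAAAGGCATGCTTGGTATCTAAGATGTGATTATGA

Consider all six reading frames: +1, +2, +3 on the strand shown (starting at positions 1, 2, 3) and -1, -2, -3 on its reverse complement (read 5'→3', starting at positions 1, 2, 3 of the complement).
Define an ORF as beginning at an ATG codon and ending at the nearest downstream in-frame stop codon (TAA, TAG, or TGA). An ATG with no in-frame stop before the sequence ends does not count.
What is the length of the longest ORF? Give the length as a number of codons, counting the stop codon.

5

Reverse complement (5'→3'): TCATAATCACATCTTAGATACCAAGCATGCCTTTACATGGGTCGATAGACGGT
Frame +1: ACC GTC TAT CGA CCC ATG TAA AGG CAT GCT TGG TAT CTA AGA TGT GAT TAT — ATG at 16, stop TAA at 19 → 6 nt.
Frame +2: CCG TCT ATC GAC CCA TGT AAA GGC ATG CTT GGT ATC TAA GAT GTG ATT ATG — ATG at 26, stop TAA at 38 → 15 nt.
Frame +3: CGT CTA TCG ACC CAT GTA AAG GCA TGC TTG GTA TCT AAG ATG TGA TTA TGA — ATG at 42, stop TGA at 45 → 6 nt.
Frame -1: TCA TAA TCA CAT CTT AGA TAC CAA GCA TGC CTT TAC ATG GGT CGA TAG ACG — ATG at 37, stop TAG at 46 → 12 nt.
Frame -2: CAT AAT CAC ATC TTA GAT ACC AAG CAT GCC TTT ACA TGG GTC GAT AGA CGG — no ATG→stop ORF.
Frame -3: ATA ATC ACA TCT TAG ATA CCA AGC ATG CCT TTA CAT GGG TCG ATA GAC GGT — no ATG→stop ORF.
Longest: frame +2, positions 26–40, 15 nt = 5 codons = 4 aa. → 5 codons.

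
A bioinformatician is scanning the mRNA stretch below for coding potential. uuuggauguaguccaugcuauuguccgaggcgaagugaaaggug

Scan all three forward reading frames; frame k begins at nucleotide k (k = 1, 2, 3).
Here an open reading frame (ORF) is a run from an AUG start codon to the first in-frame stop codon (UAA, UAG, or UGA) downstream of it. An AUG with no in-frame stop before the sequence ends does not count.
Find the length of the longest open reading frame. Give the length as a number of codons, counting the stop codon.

8

Frame 1: UUU GGA UGU AGU CCA UGC UAU UGU CCG AGG CGA AGU GAA AGG — no AUG→stop ORF.
Frame 2: UUG GAU GUA GUC CAU GCU AUU GUC CGA GGC GAA GUG AAA GGU — no AUG→stop ORF.
Frame 3: UGG AUG UAG UCC AUG CUA UUG UCC GAG GCG AAG UGA AAG GUG — AUG at 6, stop UAG at 9 → 6 nt; AUG at 15, stop UGA at 36 → 24 nt.
Longest: frame 3, positions 15–38, 24 nt = 8 codons = 7 aa. → 8 codons.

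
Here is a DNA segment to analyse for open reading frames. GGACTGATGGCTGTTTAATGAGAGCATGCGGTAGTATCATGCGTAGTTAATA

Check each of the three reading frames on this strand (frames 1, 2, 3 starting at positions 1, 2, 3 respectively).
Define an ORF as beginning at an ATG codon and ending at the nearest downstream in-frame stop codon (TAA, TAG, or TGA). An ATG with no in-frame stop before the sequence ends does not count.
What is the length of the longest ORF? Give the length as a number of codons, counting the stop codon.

11

Frame 1: GGA CTG ATG GCT GTT TAA TGA GAG CAT GCG GTA GTA TCA TGC GTA GTT AAT — ATG at 7, stop TAA at 16 → 12 nt.
Frame 2: GAC TGA TGG CTG TTT AAT GAG AGC ATG CGG TAG TAT CAT GCG TAG TTA ATA — ATG at 26, stop TAG at 32 → 9 nt.
Frame 3: ACT GAT GGC TGT TTA ATG AGA GCA TGC GGT AGT ATC ATG CGT AGT TAA — ATG at 18, stop TAA at 48 → 33 nt; ATG at 39, stop TAA at 48 → 12 nt.
Longest: frame 3, positions 18–50, 33 nt = 11 codons = 10 aa. → 11 codons.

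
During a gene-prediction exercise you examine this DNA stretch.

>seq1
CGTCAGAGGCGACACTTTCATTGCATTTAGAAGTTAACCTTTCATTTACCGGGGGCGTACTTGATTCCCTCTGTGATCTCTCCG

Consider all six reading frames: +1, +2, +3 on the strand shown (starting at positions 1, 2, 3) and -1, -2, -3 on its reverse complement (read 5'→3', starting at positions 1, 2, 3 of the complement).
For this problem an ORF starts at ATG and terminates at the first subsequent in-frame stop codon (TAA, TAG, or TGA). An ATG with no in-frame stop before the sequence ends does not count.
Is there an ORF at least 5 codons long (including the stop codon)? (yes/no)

no

Reverse complement (5'→3'): CGGAGAGATCACAGAGGGAATCAAGTACGCCCCCGGTAAATGAAAGGTTAACTTCTAAATGCAATGAAAGTGTCGCCTCTGACG
Frame +1: CGT CAG AGG CGA CAC TTT CAT TGC ATT TAG AAG TTA ACC TTT CAT TTA CCG GGG GCG TAC TTG ATT CCC TCT GTG ATC TCT CCG — no ATG→stop ORF.
Frame +2: GTC AGA GGC GAC ACT TTC ATT GCA TTT AGA AGT TAA CCT TTC ATT TAC CGG GGG CGT ACT TGA TTC CCT CTG TGA TCT CTC — no ATG→stop ORF.
Frame +3: TCA GAG GCG ACA CTT TCA TTG CAT TTA GAA GTT AAC CTT TCA TTT ACC GGG GGC GTA CTT GAT TCC CTC TGT GAT CTC TCC — no ATG→stop ORF.
Frame -1: CGG AGA GAT CAC AGA GGG AAT CAA GTA CGC CCC CGG TAA ATG AAA GGT TAA CTT CTA AAT GCA ATG AAA GTG TCG CCT CTG ACG — ATG at 40, stop TAA at 49 → 12 nt.
Frame -2: GGA GAG ATC ACA GAG GGA ATC AAG TAC GCC CCC GGT AAA TGA AAG GTT AAC TTC TAA ATG CAA TGA AAG TGT CGC CTC TGA — ATG at 59, stop TGA at 65 → 9 nt.
Frame -3: GAG AGA TCA CAG AGG GAA TCA AGT ACG CCC CCG GTA AAT GAA AGG TTA ACT TCT AAA TGC AAT GAA AGT GTC GCC TCT GAC — no ATG→stop ORF.
Largest ORF found is 4 codons < 5, so no.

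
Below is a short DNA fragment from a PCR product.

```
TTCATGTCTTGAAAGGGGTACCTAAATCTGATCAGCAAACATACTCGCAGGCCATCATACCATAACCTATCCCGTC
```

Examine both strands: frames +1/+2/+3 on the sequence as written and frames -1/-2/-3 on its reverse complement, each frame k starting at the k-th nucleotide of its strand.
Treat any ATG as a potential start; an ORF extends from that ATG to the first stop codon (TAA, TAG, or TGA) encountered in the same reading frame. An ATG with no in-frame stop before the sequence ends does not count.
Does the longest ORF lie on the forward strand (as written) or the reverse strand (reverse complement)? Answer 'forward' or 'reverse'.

reverse

Reverse complement (5'→3'): GACGGGATAGGTTATGGTATGATGGCCTGCGAGTATGTTTGCTGATCAGATTTAGGTACCCCTTTCAAGACATGAA
Frame +1: TTC ATG TCT TGA AAG GGG TAC CTA AAT CTG ATC AGC AAA CAT ACT CGC AGG CCA TCA TAC CAT AAC CTA TCC CGT — ATG at 4, stop TGA at 10 → 9 nt.
Frame +2: TCA TGT CTT GAA AGG GGT ACC TAA ATC TGA TCA GCA AAC ATA CTC GCA GGC CAT CAT ACC ATA ACC TAT CCC GTC — no ATG→stop ORF.
Frame +3: CAT GTC TTG AAA GGG GTA CCT AAA TCT GAT CAG CAA ACA TAC TCG CAG GCC ATC ATA CCA TAA CCT ATC CCG — no ATG→stop ORF.
Frame -1: GAC GGG ATA GGT TAT GGT ATG ATG GCC TGC GAG TAT GTT TGC TGA TCA GAT TTA GGT ACC CCT TTC AAG ACA TGA — ATG at 19, stop TGA at 43 → 27 nt; ATG at 22, stop TGA at 43 → 24 nt.
Frame -2: ACG GGA TAG GTT ATG GTA TGA TGG CCT GCG AGT ATG TTT GCT GAT CAG ATT TAG GTA CCC CTT TCA AGA CAT GAA — ATG at 14, stop TGA at 20 → 9 nt; ATG at 35, stop TAG at 53 → 21 nt.
Frame -3: CGG GAT AGG TTA TGG TAT GAT GGC CTG CGA GTA TGT TTG CTG ATC AGA TTT AGG TAC CCC TTT CAA GAC ATG — no ATG→stop ORF.
Forward-strand max 9 nt; reverse-strand max 27 nt. The reverse strand has the longer ORF.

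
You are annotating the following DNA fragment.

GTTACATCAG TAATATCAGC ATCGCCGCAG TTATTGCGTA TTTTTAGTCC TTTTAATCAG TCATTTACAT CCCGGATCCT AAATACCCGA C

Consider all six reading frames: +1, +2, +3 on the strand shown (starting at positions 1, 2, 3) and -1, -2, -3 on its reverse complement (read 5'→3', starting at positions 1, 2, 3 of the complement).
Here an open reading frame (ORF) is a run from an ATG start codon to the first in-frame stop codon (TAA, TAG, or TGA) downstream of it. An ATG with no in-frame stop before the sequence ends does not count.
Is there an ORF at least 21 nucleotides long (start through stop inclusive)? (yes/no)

yes

Reverse complement (5'→3'): GTCGGGTATTTAGGATCCGGGATGTAAATGACTGATTAAAAGGACTAAAAATACGCAATAACTGCGGCGATGCTGATATTACTGATGTAAC
Frame +1: GTT ACA TCA GTA ATA TCA GCA TCG CCG CAG TTA TTG CGT ATT TTT AGT CCT TTT AAT CAG TCA TTT ACA TCC CGG ATC CTA AAT ACC CGA — no ATG→stop ORF.
Frame +2: TTA CAT CAG TAA TAT CAG CAT CGC CGC AGT TAT TGC GTA TTT TTA GTC CTT TTA ATC AGT CAT TTA CAT CCC GGA TCC TAA ATA CCC GAC — no ATG→stop ORF.
Frame +3: TAC ATC AGT AAT ATC AGC ATC GCC GCA GTT ATT GCG TAT TTT TAG TCC TTT TAA TCA GTC ATT TAC ATC CCG GAT CCT AAA TAC CCG — no ATG→stop ORF.
Frame -1: GTC GGG TAT TTA GGA TCC GGG ATG TAA ATG ACT GAT TAA AAG GAC TAA AAA TAC GCA ATA ACT GCG GCG ATG CTG ATA TTA CTG ATG TAA — ATG at 22, stop TAA at 25 → 6 nt; ATG at 28, stop TAA at 37 → 12 nt; ATG at 70, stop TAA at 88 → 21 nt; ATG at 85, stop TAA at 88 → 6 nt.
Frame -2: TCG GGT ATT TAG GAT CCG GGA TGT AAA TGA CTG ATT AAA AGG ACT AAA AAT ACG CAA TAA CTG CGG CGA TGC TGA TAT TAC TGA TGT AAC — no ATG→stop ORF.
Frame -3: CGG GTA TTT AGG ATC CGG GAT GTA AAT GAC TGA TTA AAA GGA CTA AAA ATA CGC AAT AAC TGC GGC GAT GCT GAT ATT ACT GAT GTA — no ATG→stop ORF.
Frame -1 has an ORF of 21 nucleotides (positions 70–90) ≥ 21, so yes.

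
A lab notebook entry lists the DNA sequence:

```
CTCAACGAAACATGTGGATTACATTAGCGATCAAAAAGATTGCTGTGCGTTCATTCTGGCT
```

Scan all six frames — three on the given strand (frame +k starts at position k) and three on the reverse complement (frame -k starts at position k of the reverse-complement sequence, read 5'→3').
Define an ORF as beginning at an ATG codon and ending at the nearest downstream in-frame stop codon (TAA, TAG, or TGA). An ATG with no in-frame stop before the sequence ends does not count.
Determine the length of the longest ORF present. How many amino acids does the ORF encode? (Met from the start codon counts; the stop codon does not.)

7

Reverse complement (5'→3'): AGCCAGAATGAACGCACAGCAATCTTTTTGATCGCTAATGTAATCCACATGTTTCGTTGAG
Frame +1: CTC AAC GAA ACA TGT GGA TTA CAT TAG CGA TCA AAA AGA TTG CTG TGC GTT CAT TCT GGC — no ATG→stop ORF.
Frame +2: TCA ACG AAA CAT GTG GAT TAC ATT AGC GAT CAA AAA GAT TGC TGT GCG TTC ATT CTG GCT — no ATG→stop ORF.
Frame +3: CAA CGA AAC ATG TGG ATT ACA TTA GCG ATC AAA AAG ATT GCT GTG CGT TCA TTC TGG — no ATG→stop ORF.
Frame -1: AGC CAG AAT GAA CGC ACA GCA ATC TTT TTG ATC GCT AAT GTA ATC CAC ATG TTT CGT TGA — ATG at 49, stop TGA at 58 → 12 nt.
Frame -2: GCC AGA ATG AAC GCA CAG CAA TCT TTT TGA TCG CTA ATG TAA TCC ACA TGT TTC GTT GAG — ATG at 8, stop TGA at 29 → 24 nt; ATG at 38, stop TAA at 41 → 6 nt.
Frame -3: CCA GAA TGA ACG CAC AGC AAT CTT TTT GAT CGC TAA TGT AAT CCA CAT GTT TCG TTG — no ATG→stop ORF.
Longest: frame -2, positions 8–31, 24 nt = 8 codons = 7 aa. → 7 amino acids.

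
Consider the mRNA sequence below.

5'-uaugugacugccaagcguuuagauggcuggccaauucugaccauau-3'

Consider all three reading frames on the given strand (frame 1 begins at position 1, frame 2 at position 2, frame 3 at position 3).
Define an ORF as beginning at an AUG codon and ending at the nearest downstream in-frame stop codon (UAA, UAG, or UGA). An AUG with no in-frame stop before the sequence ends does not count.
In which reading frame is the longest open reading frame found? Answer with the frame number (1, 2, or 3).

2

Frame 1: UAU GUG ACU GCC AAG CGU UUA GAU GGC UGG CCA AUU CUG ACC AUA — no AUG→stop ORF.
Frame 2: AUG UGA CUG CCA AGC GUU UAG AUG GCU GGC CAA UUC UGA CCA UAU — AUG at 2, stop UGA at 5 → 6 nt; AUG at 23, stop UGA at 38 → 18 nt.
Frame 3: UGU GAC UGC CAA GCG UUU AGA UGG CUG GCC AAU UCU GAC CAU — no AUG→stop ORF.
Longest ORF is 18 nt in frame 2 (positions 23–40).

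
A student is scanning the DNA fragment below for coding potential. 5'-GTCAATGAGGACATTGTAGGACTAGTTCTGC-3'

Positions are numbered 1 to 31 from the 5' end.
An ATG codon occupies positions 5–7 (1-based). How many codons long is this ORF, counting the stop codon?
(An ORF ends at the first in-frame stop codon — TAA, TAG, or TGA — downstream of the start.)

5

Codons from position 5: ATG (5–7), AGG (8–10), ACA (11–13), TTG (14–16), TAG (17–19).
TAG is the first in-frame stop; that's 5 codons including the stop.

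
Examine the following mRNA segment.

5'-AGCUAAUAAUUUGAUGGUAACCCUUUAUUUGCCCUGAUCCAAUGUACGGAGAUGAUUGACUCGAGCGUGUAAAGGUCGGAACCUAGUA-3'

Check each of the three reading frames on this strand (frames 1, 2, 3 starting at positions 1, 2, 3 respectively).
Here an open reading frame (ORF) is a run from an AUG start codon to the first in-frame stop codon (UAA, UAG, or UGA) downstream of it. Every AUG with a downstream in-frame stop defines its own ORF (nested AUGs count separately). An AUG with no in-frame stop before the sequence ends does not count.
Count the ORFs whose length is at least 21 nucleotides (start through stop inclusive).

2

Frame 1: AGC UAA UAA UUU GAU GGU AAC CCU UUA UUU GCC CUG AUC CAA UGU ACG GAG AUG AUU GAC UCG AGC GUG UAA AGG UCG GAA CCU AGU — AUG at 52, stop UAA at 70 → 21 nt.
Frame 2: GCU AAU AAU UUG AUG GUA ACC CUU UAU UUG CCC UGA UCC AAU GUA CGG AGA UGA UUG ACU CGA GCG UGU AAA GGU CGG AAC CUA GUA — AUG at 14, stop UGA at 35 → 24 nt.
Frame 3: CUA AUA AUU UGA UGG UAA CCC UUU AUU UGC CCU GAU CCA AUG UAC GGA GAU GAU UGA CUC GAG CGU GUA AAG GUC GGA ACC UAG — AUG at 42, stop UGA at 57 → 18 nt.
ORFs ≥ 21 nucleotides: frame 1 52–72 (21 nucleotides), frame 2 14–37 (24 nucleotides). Count = 2.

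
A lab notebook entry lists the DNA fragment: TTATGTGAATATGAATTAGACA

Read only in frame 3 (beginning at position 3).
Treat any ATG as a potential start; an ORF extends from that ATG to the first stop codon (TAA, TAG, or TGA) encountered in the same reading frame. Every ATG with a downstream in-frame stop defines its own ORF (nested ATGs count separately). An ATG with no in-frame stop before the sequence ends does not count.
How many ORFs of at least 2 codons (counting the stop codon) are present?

Frame 3: ATG TGA ATA TGA ATT AGA — ATG at 3, stop TGA at 6 → 6 nt.
ORFs ≥ 2 codons: frame 3 3–8 (2 codons). Count = 1.

1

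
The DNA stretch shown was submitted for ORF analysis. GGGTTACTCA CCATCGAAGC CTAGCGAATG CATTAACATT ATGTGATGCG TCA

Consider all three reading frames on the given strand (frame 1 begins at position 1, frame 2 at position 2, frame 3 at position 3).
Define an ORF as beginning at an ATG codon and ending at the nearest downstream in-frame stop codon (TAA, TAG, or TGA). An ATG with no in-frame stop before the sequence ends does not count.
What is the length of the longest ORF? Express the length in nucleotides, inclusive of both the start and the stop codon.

9

Frame 1: GGG TTA CTC ACC ATC GAA GCC TAG CGA ATG CAT TAA CAT TAT GTG ATG CGT — ATG at 28, stop TAA at 34 → 9 nt.
Frame 2: GGT TAC TCA CCA TCG AAG CCT AGC GAA TGC ATT AAC ATT ATG TGA TGC GTC — ATG at 41, stop TGA at 44 → 6 nt.
Frame 3: GTT ACT CAC CAT CGA AGC CTA GCG AAT GCA TTA ACA TTA TGT GAT GCG TCA — no ATG→stop ORF.
Longest: frame 1, positions 28–36, 9 nt = 3 codons = 2 aa. → 9 nucleotides.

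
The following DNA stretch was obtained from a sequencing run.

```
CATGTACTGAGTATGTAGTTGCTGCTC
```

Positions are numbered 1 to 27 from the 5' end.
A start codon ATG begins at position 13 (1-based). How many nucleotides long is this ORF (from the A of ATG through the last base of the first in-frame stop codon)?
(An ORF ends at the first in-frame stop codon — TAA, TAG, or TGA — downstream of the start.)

Codons from position 13: ATG (13–15), TAG (16–18).
TAG is the first in-frame stop; ORF spans 13–18, 6 nucleotides.

6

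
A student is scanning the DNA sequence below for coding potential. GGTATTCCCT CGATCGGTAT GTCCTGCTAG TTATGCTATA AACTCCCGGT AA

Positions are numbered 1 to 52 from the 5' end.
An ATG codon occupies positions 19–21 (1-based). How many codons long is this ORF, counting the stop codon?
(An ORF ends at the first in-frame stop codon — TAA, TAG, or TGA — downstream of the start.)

Codons from position 19: ATG (19–21), TCC (22–24), TGC (25–27), TAG (28–30).
TAG is the first in-frame stop; that's 4 codons including the stop.

4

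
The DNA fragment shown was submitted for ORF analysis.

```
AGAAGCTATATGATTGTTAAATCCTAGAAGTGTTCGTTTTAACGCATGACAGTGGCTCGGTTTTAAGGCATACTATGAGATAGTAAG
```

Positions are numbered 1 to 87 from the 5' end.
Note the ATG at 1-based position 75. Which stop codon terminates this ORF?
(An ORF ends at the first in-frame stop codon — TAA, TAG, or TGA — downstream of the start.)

Codons from position 75: ATG (75–77), AGA (78–80), TAG (81–83).
The first in-frame stop codon is TAG.

TAG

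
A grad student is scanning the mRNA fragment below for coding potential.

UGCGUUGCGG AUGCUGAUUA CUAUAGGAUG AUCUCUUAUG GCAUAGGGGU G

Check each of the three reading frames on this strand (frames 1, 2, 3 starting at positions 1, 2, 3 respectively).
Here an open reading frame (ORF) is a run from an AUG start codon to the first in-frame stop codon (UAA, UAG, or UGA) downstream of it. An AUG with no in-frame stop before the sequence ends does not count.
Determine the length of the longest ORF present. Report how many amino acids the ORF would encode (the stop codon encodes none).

6

Frame 1: UGC GUU GCG GAU GCU GAU UAC UAU AGG AUG AUC UCU UAU GGC AUA GGG GUG — no AUG→stop ORF.
Frame 2: GCG UUG CGG AUG CUG AUU ACU AUA GGA UGA UCU CUU AUG GCA UAG GGG — AUG at 11, stop UGA at 29 → 21 nt; AUG at 38, stop UAG at 44 → 9 nt.
Frame 3: CGU UGC GGA UGC UGA UUA CUA UAG GAU GAU CUC UUA UGG CAU AGG GGU — no AUG→stop ORF.
Longest: frame 2, positions 11–31, 21 nt = 7 codons = 6 aa. → 6 amino acids.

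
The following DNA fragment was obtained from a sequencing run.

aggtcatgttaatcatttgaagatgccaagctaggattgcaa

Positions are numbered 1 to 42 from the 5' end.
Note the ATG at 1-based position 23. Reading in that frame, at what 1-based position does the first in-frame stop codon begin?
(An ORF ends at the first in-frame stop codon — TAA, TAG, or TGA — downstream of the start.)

Codons from position 23: ATG (23–25), CCA (26–28), AGC (29–31), TAG (32–34).
TAG is a stop codon; it begins at position 32.

32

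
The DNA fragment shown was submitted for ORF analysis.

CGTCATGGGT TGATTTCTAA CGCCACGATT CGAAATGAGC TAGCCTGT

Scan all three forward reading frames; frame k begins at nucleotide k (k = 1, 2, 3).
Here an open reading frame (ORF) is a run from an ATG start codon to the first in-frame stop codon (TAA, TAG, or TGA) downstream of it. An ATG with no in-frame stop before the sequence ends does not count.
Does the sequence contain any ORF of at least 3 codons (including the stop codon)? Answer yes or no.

Frame 1: CGT CAT GGG TTG ATT TCT AAC GCC ACG ATT CGA AAT GAG CTA GCC TGT — no ATG→stop ORF.
Frame 2: GTC ATG GGT TGA TTT CTA ACG CCA CGA TTC GAA ATG AGC TAG CCT — ATG at 5, stop TGA at 11 → 9 nt; ATG at 35, stop TAG at 41 → 9 nt.
Frame 3: TCA TGG GTT GAT TTC TAA CGC CAC GAT TCG AAA TGA GCT AGC CTG — no ATG→stop ORF.
Frame 2 has an ORF of 3 codons (positions 5–13) ≥ 3, so yes.

yes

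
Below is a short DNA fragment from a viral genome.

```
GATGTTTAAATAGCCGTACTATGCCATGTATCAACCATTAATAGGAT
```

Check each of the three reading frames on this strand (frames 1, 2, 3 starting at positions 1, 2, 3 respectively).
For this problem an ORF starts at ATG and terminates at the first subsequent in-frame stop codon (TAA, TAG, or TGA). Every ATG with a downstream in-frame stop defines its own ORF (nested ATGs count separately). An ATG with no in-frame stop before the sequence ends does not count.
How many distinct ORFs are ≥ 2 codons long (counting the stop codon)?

Frame 1: GAT GTT TAA ATA GCC GTA CTA TGC CAT GTA TCA ACC ATT AAT AGG — no ATG→stop ORF.
Frame 2: ATG TTT AAA TAG CCG TAC TAT GCC ATG TAT CAA CCA TTA ATA GGA — ATG at 2, stop TAG at 11 → 12 nt.
Frame 3: TGT TTA AAT AGC CGT ACT ATG CCA TGT ATC AAC CAT TAA TAG GAT — ATG at 21, stop TAA at 39 → 21 nt.
ORFs ≥ 2 codons: frame 2 2–13 (4 codons), frame 3 21–41 (7 codons). Count = 2.

2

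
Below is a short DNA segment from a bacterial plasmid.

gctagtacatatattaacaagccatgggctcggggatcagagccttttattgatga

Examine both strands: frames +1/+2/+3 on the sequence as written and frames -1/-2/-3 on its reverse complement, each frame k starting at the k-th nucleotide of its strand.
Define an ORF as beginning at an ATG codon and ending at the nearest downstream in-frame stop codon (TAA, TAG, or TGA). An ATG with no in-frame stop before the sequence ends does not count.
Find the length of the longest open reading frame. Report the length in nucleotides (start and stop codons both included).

Reverse complement (5'→3'): TCATCAATAAAAGGCTCTGATCCCCGAGCCCATGGCTTGTTAATATATGTACTAGC
Frame +1: GCT AGT ACA TAT ATT AAC AAG CCA TGG GCT CGG GGA TCA GAG CCT TTT ATT GAT — no ATG→stop ORF.
Frame +2: CTA GTA CAT ATA TTA ACA AGC CAT GGG CTC GGG GAT CAG AGC CTT TTA TTG ATG — no ATG→stop ORF.
Frame +3: TAG TAC ATA TAT TAA CAA GCC ATG GGC TCG GGG ATC AGA GCC TTT TAT TGA TGA — ATG at 24, stop TGA at 51 → 30 nt.
Frame -1: TCA TCA ATA AAA GGC TCT GAT CCC CGA GCC CAT GGC TTG TTA ATA TAT GTA CTA — no ATG→stop ORF.
Frame -2: CAT CAA TAA AAG GCT CTG ATC CCC GAG CCC ATG GCT TGT TAA TAT ATG TAC TAG — ATG at 32, stop TAA at 41 → 12 nt; ATG at 47, stop TAG at 53 → 9 nt.
Frame -3: ATC AAT AAA AGG CTC TGA TCC CCG AGC CCA TGG CTT GTT AAT ATA TGT ACT AGC — no ATG→stop ORF.
Longest: frame +3, positions 24–53, 30 nt = 10 codons = 9 aa. → 30 nucleotides.

30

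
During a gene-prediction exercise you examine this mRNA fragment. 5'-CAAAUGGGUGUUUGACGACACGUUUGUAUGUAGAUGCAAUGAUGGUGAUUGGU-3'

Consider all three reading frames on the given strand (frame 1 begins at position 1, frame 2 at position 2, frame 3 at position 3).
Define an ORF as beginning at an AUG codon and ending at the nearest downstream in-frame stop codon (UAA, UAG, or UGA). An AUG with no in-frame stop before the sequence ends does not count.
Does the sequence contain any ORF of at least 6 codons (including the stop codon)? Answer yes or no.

Frame 1: CAA AUG GGU GUU UGA CGA CAC GUU UGU AUG UAG AUG CAA UGA UGG UGA UUG — AUG at 4, stop UGA at 13 → 12 nt; AUG at 28, stop UAG at 31 → 6 nt; AUG at 34, stop UGA at 40 → 9 nt.
Frame 2: AAA UGG GUG UUU GAC GAC ACG UUU GUA UGU AGA UGC AAU GAU GGU GAU UGG — no AUG→stop ORF.
Frame 3: AAU GGG UGU UUG ACG ACA CGU UUG UAU GUA GAU GCA AUG AUG GUG AUU GGU — no AUG→stop ORF.
Largest ORF found is 4 codons < 6, so no.

no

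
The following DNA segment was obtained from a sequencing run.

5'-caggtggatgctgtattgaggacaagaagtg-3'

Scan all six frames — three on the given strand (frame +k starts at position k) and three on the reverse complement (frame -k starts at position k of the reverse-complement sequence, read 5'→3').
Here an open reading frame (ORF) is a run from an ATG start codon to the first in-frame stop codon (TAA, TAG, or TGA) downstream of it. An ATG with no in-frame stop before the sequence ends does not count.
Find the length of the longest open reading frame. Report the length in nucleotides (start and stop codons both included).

Reverse complement (5'→3'): CACTTCTTGTCCTCAATACAGCATCCACCTG
Frame +1: CAG GTG GAT GCT GTA TTG AGG ACA AGA AGT — no ATG→stop ORF.
Frame +2: AGG TGG ATG CTG TAT TGA GGA CAA GAA GTG — ATG at 8, stop TGA at 17 → 12 nt.
Frame +3: GGT GGA TGC TGT ATT GAG GAC AAG AAG — no ATG→stop ORF.
Frame -1: CAC TTC TTG TCC TCA ATA CAG CAT CCA CCT — no ATG→stop ORF.
Frame -2: ACT TCT TGT CCT CAA TAC AGC ATC CAC CTG — no ATG→stop ORF.
Frame -3: CTT CTT GTC CTC AAT ACA GCA TCC ACC — no ATG→stop ORF.
Longest: frame +2, positions 8–19, 12 nt = 4 codons = 3 aa. → 12 nucleotides.

12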